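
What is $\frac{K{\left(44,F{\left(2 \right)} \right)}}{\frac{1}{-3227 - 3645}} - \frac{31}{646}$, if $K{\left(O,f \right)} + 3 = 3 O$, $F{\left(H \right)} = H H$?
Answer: $- \frac{572671279}{646} \approx -8.8649 \cdot 10^{5}$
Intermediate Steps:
$F{\left(H \right)} = H^{2}$
$K{\left(O,f \right)} = -3 + 3 O$
$\frac{K{\left(44,F{\left(2 \right)} \right)}}{\frac{1}{-3227 - 3645}} - \frac{31}{646} = \frac{-3 + 3 \cdot 44}{\frac{1}{-3227 - 3645}} - \frac{31}{646} = \frac{-3 + 132}{\frac{1}{-6872}} - \frac{31}{646} = \frac{129}{- \frac{1}{6872}} - \frac{31}{646} = 129 \left(-6872\right) - \frac{31}{646} = -886488 - \frac{31}{646} = - \frac{572671279}{646}$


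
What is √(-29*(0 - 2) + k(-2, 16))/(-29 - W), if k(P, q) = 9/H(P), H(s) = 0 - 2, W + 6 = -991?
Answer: √214/1936 ≈ 0.0075562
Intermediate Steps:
W = -997 (W = -6 - 991 = -997)
H(s) = -2
k(P, q) = -9/2 (k(P, q) = 9/(-2) = 9*(-½) = -9/2)
√(-29*(0 - 2) + k(-2, 16))/(-29 - W) = √(-29*(0 - 2) - 9/2)/(-29 - 1*(-997)) = √(-29*(-2) - 9/2)/(-29 + 997) = √(58 - 9/2)/968 = √(107/2)*(1/968) = (√214/2)*(1/968) = √214/1936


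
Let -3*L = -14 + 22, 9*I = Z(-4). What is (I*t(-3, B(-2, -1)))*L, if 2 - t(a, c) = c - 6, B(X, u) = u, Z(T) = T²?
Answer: -128/3 ≈ -42.667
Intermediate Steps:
t(a, c) = 8 - c (t(a, c) = 2 - (c - 6) = 2 - (-6 + c) = 2 + (6 - c) = 8 - c)
I = 16/9 (I = (⅑)*(-4)² = (⅑)*16 = 16/9 ≈ 1.7778)
L = -8/3 (L = -(-14 + 22)/3 = -⅓*8 = -8/3 ≈ -2.6667)
(I*t(-3, B(-2, -1)))*L = (16*(8 - 1*(-1))/9)*(-8/3) = (16*(8 + 1)/9)*(-8/3) = ((16/9)*9)*(-8/3) = 16*(-8/3) = -128/3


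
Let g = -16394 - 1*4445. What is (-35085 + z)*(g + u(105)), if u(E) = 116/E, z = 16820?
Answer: 7992687287/21 ≈ 3.8060e+8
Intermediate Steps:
g = -20839 (g = -16394 - 4445 = -20839)
(-35085 + z)*(g + u(105)) = (-35085 + 16820)*(-20839 + 116/105) = -18265*(-20839 + 116*(1/105)) = -18265*(-20839 + 116/105) = -18265*(-2187979/105) = 7992687287/21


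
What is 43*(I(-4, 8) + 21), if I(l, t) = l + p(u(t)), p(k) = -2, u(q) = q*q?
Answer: 645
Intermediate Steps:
u(q) = q²
I(l, t) = -2 + l (I(l, t) = l - 2 = -2 + l)
43*(I(-4, 8) + 21) = 43*((-2 - 4) + 21) = 43*(-6 + 21) = 43*15 = 645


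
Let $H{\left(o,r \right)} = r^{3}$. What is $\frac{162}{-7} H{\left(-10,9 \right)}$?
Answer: $- \frac{118098}{7} \approx -16871.0$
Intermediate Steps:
$\frac{162}{-7} H{\left(-10,9 \right)} = \frac{162}{-7} \cdot 9^{3} = 162 \left(- \frac{1}{7}\right) 729 = \left(- \frac{162}{7}\right) 729 = - \frac{118098}{7}$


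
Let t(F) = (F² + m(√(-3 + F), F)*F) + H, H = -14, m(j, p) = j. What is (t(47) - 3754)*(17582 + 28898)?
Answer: -72462320 + 4369120*√11 ≈ -5.7972e+7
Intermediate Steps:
t(F) = -14 + F² + F*√(-3 + F) (t(F) = (F² + √(-3 + F)*F) - 14 = (F² + F*√(-3 + F)) - 14 = -14 + F² + F*√(-3 + F))
(t(47) - 3754)*(17582 + 28898) = ((-14 + 47² + 47*√(-3 + 47)) - 3754)*(17582 + 28898) = ((-14 + 2209 + 47*√44) - 3754)*46480 = ((-14 + 2209 + 47*(2*√11)) - 3754)*46480 = ((-14 + 2209 + 94*√11) - 3754)*46480 = ((2195 + 94*√11) - 3754)*46480 = (-1559 + 94*√11)*46480 = -72462320 + 4369120*√11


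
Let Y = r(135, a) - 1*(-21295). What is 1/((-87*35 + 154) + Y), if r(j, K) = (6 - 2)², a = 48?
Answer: 1/18420 ≈ 5.4289e-5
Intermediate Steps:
r(j, K) = 16 (r(j, K) = 4² = 16)
Y = 21311 (Y = 16 - 1*(-21295) = 16 + 21295 = 21311)
1/((-87*35 + 154) + Y) = 1/((-87*35 + 154) + 21311) = 1/((-3045 + 154) + 21311) = 1/(-2891 + 21311) = 1/18420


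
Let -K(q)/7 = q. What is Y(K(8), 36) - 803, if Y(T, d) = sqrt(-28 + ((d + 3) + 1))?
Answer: -803 + 2*sqrt(3) ≈ -799.54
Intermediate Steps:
K(q) = -7*q
Y(T, d) = sqrt(-24 + d) (Y(T, d) = sqrt(-28 + ((3 + d) + 1)) = sqrt(-28 + (4 + d)) = sqrt(-24 + d))
Y(K(8), 36) - 803 = sqrt(-24 + 36) - 803 = sqrt(12) - 803 = 2*sqrt(3) - 803 = -803 + 2*sqrt(3)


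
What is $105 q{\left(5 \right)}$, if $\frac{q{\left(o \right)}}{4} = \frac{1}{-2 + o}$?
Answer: $140$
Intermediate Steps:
$q{\left(o \right)} = \frac{4}{-2 + o}$
$105 q{\left(5 \right)} = 105 \frac{4}{-2 + 5} = 105 \cdot \frac{4}{3} = 140$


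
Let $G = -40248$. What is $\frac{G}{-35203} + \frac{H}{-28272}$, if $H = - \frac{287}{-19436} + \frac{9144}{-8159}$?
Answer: $\frac{180451093929058397}{157826538418833984} \approx 1.1434$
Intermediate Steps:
$H = - \frac{175381151}{158578324}$ ($H = \left(-287\right) \left(- \frac{1}{19436}\right) + 9144 \left(- \frac{1}{8159}\right) = \frac{287}{19436} - \frac{9144}{8159} = - \frac{175381151}{158578324} \approx -1.106$)
$\frac{G}{-35203} + \frac{H}{-28272} = - \frac{40248}{-35203} - \frac{175381151}{158578324 \left(-28272\right)} = \left(-40248\right) \left(- \frac{1}{35203}\right) - - \frac{175381151}{4483326376128} = \frac{40248}{35203} + \frac{175381151}{4483326376128} = \frac{180451093929058397}{157826538418833984}$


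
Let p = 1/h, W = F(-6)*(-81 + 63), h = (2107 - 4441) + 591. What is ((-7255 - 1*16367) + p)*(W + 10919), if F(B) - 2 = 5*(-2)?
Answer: -455498525261/1743 ≈ -2.6133e+8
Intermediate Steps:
h = -1743 (h = -2334 + 591 = -1743)
F(B) = -8 (F(B) = 2 + 5*(-2) = 2 - 10 = -8)
W = 144 (W = -8*(-81 + 63) = -8*(-18) = 144)
p = -1/1743 (p = 1/(-1743) = -1/1743 ≈ -0.00057372)
((-7255 - 1*16367) + p)*(W + 10919) = ((-7255 - 1*16367) - 1/1743)*(144 + 10919) = ((-7255 - 16367) - 1/1743)*11063 = (-23622 - 1/1743)*11063 = -41173147/1743*11063 = -455498525261/1743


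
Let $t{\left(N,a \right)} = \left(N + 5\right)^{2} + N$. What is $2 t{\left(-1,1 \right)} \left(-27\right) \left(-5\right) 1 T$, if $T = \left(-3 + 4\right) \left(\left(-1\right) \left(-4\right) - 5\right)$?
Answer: $-4050$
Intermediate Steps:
$T = -1$ ($T = 1 \left(4 - 5\right) = 1 \left(-1\right) = -1$)
$t{\left(N,a \right)} = N + \left(5 + N\right)^{2}$ ($t{\left(N,a \right)} = \left(5 + N\right)^{2} + N = N + \left(5 + N\right)^{2}$)
$2 t{\left(-1,1 \right)} \left(-27\right) \left(-5\right) 1 T = 2 \left(-1 + \left(5 - 1\right)^{2}\right) \left(-27\right) \left(-5\right) 1 \left(-1\right) = 2 \left(-1 + 4^{2}\right) \left(-27\right) \left(\left(-5\right) \left(-1\right)\right) = 2 \left(-1 + 16\right) \left(-27\right) 5 = 2 \cdot 15 \left(-27\right) 5 = 2 \left(-405\right) 5 = \left(-810\right) 5 = -4050$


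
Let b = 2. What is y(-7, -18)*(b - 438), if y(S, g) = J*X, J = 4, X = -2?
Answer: 3488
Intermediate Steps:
y(S, g) = -8 (y(S, g) = 4*(-2) = -8)
y(-7, -18)*(b - 438) = -8*(2 - 438) = -8*(-436) = 3488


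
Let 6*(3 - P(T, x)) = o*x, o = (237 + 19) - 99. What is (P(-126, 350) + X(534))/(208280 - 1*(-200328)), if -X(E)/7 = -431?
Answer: -18415/1225824 ≈ -0.015023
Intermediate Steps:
o = 157 (o = 256 - 99 = 157)
P(T, x) = 3 - 157*x/6
X(E) = 3017 (X(E) = -7*(-431) = 3017)
(P(-126, 350) + X(534))/(208280 - 1*(-200328)) = ((3 - 157/6*350) + 3017)/(208280 - 1*(-200328)) = ((3 - 27475/3) + 3017)/(208280 + 200328) = (-27466/3 + 3017)/408608 = -18415/3*1/408608 = -18415/1225824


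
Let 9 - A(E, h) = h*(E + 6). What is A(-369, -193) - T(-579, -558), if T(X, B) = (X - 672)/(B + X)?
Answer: -26549367/379 ≈ -70051.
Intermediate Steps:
T(X, B) = (-672 + X)/(B + X)
A(E, h) = 9 - h*(6 + E) (A(E, h) = 9 - h*(E + 6) = 9 - h*(6 + E))
A(-369, -193) - T(-579, -558) = (9 - 6*(-193) - 1*(-369)*(-193)) - (-672 - 579)/(-558 - 579) = (9 + 1158 - 71217) - (-1251)/(-1137) = -70050 - (-1)*(-1251)/1137 = -70050 - 1*417/379 = -70050 - 417/379 = -26549367/379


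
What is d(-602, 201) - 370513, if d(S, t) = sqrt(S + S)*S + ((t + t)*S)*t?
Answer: -49013317 - 1204*I*sqrt(301) ≈ -4.9013e+7 - 20889.0*I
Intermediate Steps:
d(S, t) = sqrt(2)*S**(3/2) + 2*S*t**2 (d(S, t) = sqrt(2*S)*S + ((2*t)*S)*t = (sqrt(2)*sqrt(S))*S + (2*S*t)*t = sqrt(2)*S**(3/2) + 2*S*t**2)
d(-602, 201) - 370513 = (sqrt(2)*(-602)**(3/2) + 2*(-602)*201**2) - 370513 = (sqrt(2)*(-602*I*sqrt(602)) + 2*(-602)*40401) - 370513 = (-1204*I*sqrt(301) - 48642804) - 370513 = (-48642804 - 1204*I*sqrt(301)) - 370513 = -49013317 - 1204*I*sqrt(301)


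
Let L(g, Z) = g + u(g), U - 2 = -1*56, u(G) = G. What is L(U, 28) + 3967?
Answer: 3859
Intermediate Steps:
U = -54 (U = 2 - 1*56 = 2 - 56 = -54)
L(g, Z) = 2*g (L(g, Z) = g + g = 2*g)
L(U, 28) + 3967 = 2*(-54) + 3967 = -108 + 3967 = 3859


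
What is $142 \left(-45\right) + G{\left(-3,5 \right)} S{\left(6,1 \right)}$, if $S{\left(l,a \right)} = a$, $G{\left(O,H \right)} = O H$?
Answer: $-6405$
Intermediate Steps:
$G{\left(O,H \right)} = H O$
$142 \left(-45\right) + G{\left(-3,5 \right)} S{\left(6,1 \right)} = 142 \left(-45\right) + 5 \left(-3\right) 1 = -6390 - 15 = -6405$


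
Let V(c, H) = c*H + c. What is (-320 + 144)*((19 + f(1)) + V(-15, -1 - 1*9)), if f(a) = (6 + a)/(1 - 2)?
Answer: -25872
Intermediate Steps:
f(a) = -6 - a (f(a) = (6 + a)/(-1) = (6 + a)*(-1) = -6 - a)
V(c, H) = c + H*c (V(c, H) = H*c + c = c + H*c)
(-320 + 144)*((19 + f(1)) + V(-15, -1 - 1*9)) = (-320 + 144)*((19 + (-6 - 1*1)) - 15*(1 + (-1 - 1*9))) = -176*((19 + (-6 - 1)) - 15*(1 + (-1 - 9))) = -176*((19 - 7) - 15*(1 - 10)) = -176*(12 - 15*(-9)) = -176*(12 + 135) = -176*147 = -25872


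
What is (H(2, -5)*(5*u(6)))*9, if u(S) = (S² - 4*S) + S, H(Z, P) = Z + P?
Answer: -2430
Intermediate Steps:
H(Z, P) = P + Z
u(S) = S² - 3*S
(H(2, -5)*(5*u(6)))*9 = ((-5 + 2)*(5*(6*(-3 + 6))))*9 = -15*6*3*9 = -15*18*9 = -3*90*9 = -270*9 = -2430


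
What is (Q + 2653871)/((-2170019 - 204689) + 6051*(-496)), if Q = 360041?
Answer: -753478/1344001 ≈ -0.56062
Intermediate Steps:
(Q + 2653871)/((-2170019 - 204689) + 6051*(-496)) = (360041 + 2653871)/((-2170019 - 204689) + 6051*(-496)) = 3013912/(-2374708 - 3001296) = 3013912/(-5376004) = 3013912*(-1/5376004) = -753478/1344001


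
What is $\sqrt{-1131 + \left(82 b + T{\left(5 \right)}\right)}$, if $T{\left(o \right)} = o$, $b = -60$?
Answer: $i \sqrt{6046} \approx 77.756 i$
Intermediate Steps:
$\sqrt{-1131 + \left(82 b + T{\left(5 \right)}\right)} = \sqrt{-1131 + \left(82 \left(-60\right) + 5\right)} = \sqrt{-1131 + \left(-4920 + 5\right)} = \sqrt{-1131 - 4915} = \sqrt{-6046} = i \sqrt{6046}$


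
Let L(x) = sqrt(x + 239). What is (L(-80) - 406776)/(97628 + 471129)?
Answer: -406776/568757 + sqrt(159)/568757 ≈ -0.71518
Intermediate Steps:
L(x) = sqrt(239 + x)
(L(-80) - 406776)/(97628 + 471129) = (sqrt(239 - 80) - 406776)/(97628 + 471129) = (sqrt(159) - 406776)/568757 = (-406776 + sqrt(159))*(1/568757) = -406776/568757 + sqrt(159)/568757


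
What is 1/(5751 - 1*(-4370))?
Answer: 1/10121 ≈ 9.8804e-5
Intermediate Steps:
1/(5751 - 1*(-4370)) = 1/(5751 + 4370) = 1/10121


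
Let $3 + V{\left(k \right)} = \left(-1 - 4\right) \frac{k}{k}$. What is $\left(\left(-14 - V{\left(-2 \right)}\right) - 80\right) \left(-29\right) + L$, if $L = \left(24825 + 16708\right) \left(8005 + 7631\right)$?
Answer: $649412482$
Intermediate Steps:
$V{\left(k \right)} = -8$ ($V{\left(k \right)} = -3 + \left(-1 - 4\right) \frac{k}{k} = -3 - 5 = -8$)
$L = 649409988$ ($L = 41533 \cdot 15636 = 649409988$)
$\left(\left(-14 - V{\left(-2 \right)}\right) - 80\right) \left(-29\right) + L = \left(\left(-14 - -8\right) - 80\right) \left(-29\right) + 649409988 = \left(\left(-14 + 8\right) - 80\right) \left(-29\right) + 649409988 = \left(-6 - 80\right) \left(-29\right) + 649409988 = \left(-86\right) \left(-29\right) + 649409988 = 2494 + 649409988 = 649412482$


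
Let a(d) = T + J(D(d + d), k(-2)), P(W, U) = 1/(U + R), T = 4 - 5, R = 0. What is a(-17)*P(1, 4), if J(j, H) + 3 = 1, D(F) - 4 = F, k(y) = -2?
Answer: -¾ ≈ -0.75000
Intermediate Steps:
T = -1
D(F) = 4 + F
J(j, H) = -2 (J(j, H) = -3 + 1 = -2)
P(W, U) = 1/U (P(W, U) = 1/(U + 0) = 1/U)
a(d) = -3 (a(d) = -1 - 2 = -3)
a(-17)*P(1, 4) = -3/4 = -3*¼ = -¾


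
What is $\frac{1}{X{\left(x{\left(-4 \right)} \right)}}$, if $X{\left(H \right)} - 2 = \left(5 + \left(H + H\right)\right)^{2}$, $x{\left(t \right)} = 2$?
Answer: $\frac{1}{83} \approx 0.012048$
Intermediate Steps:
$X{\left(H \right)} = 2 + \left(5 + 2 H\right)^{2}$ ($X{\left(H \right)} = 2 + \left(5 + \left(H + H\right)\right)^{2} = 2 + \left(5 + 2 H\right)^{2}$)
$\frac{1}{X{\left(x{\left(-4 \right)} \right)}} = \frac{1}{2 + \left(5 + 2 \cdot 2\right)^{2}} = \frac{1}{2 + \left(5 + 4\right)^{2}} = \frac{1}{2 + 9^{2}} = \frac{1}{2 + 81} = \frac{1}{83}$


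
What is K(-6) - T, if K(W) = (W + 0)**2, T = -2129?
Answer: 2165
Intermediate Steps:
K(W) = W**2
K(-6) - T = (-6)**2 - 1*(-2129) = 36 + 2129 = 2165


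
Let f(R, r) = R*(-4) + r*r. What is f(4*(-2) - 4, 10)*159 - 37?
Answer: 23495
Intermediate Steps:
f(R, r) = r**2 - 4*R (f(R, r) = -4*R + r**2 = r**2 - 4*R)
f(4*(-2) - 4, 10)*159 - 37 = (10**2 - 4*(4*(-2) - 4))*159 - 37 = (100 - 4*(-8 - 4))*159 - 37 = (100 - 4*(-12))*159 - 37 = (100 + 48)*159 - 37 = 148*159 - 37 = 23532 - 37 = 23495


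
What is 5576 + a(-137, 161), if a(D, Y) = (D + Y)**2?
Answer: 6152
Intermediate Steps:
5576 + a(-137, 161) = 5576 + (-137 + 161)**2 = 5576 + 24**2 = 5576 + 576 = 6152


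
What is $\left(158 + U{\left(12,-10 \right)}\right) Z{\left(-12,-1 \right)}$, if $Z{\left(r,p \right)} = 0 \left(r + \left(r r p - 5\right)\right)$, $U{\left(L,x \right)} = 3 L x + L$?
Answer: $0$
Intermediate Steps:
$U{\left(L,x \right)} = L + 3 L x$ ($U{\left(L,x \right)} = 3 L x + L = L + 3 L x$)
$Z{\left(r,p \right)} = 0$ ($Z{\left(r,p \right)} = 0 \left(r + \left(r^{2} p - 5\right)\right) = 0 \left(r + \left(p r^{2} - 5\right)\right) = 0 \left(r + \left(-5 + p r^{2}\right)\right) = 0 \left(-5 + r + p r^{2}\right) = 0$)
$\left(158 + U{\left(12,-10 \right)}\right) Z{\left(-12,-1 \right)} = \left(158 + 12 \left(1 + 3 \left(-10\right)\right)\right) 0 = \left(158 + 12 \left(1 - 30\right)\right) 0 = \left(158 + 12 \left(-29\right)\right) 0 = \left(158 - 348\right) 0 = \left(-190\right) 0 = 0$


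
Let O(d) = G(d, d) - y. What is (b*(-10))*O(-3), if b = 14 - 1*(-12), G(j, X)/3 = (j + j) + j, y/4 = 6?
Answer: 13260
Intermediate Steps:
y = 24 (y = 4*6 = 24)
G(j, X) = 9*j (G(j, X) = 3*((j + j) + j) = 3*(2*j + j) = 3*(3*j) = 9*j)
b = 26 (b = 14 + 12 = 26)
O(d) = -24 + 9*d (O(d) = 9*d - 1*24 = 9*d - 24 = -24 + 9*d)
(b*(-10))*O(-3) = (26*(-10))*(-24 + 9*(-3)) = -260*(-24 - 27) = -260*(-51) = 13260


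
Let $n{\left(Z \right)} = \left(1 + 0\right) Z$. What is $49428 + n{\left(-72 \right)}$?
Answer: $49356$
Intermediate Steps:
$n{\left(Z \right)} = Z$ ($n{\left(Z \right)} = 1 Z = Z$)
$49428 + n{\left(-72 \right)} = 49428 - 72 = 49356$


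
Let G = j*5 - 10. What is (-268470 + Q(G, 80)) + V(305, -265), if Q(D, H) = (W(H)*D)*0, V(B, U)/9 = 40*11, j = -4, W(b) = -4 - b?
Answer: -264510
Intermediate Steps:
V(B, U) = 3960 (V(B, U) = 9*(40*11) = 9*440 = 3960)
G = -30 (G = -4*5 - 10 = -20 - 10 = -30)
Q(D, H) = 0 (Q(D, H) = ((-4 - H)*D)*0 = (D*(-4 - H))*0 = 0)
(-268470 + Q(G, 80)) + V(305, -265) = (-268470 + 0) + 3960 = -268470 + 3960 = -264510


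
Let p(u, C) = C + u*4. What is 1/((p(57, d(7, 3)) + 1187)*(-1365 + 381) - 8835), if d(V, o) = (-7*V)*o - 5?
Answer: -1/1251627 ≈ -7.9896e-7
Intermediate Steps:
d(V, o) = -5 - 7*V*o (d(V, o) = -7*V*o - 5 = -5 - 7*V*o)
p(u, C) = C + 4*u
1/((p(57, d(7, 3)) + 1187)*(-1365 + 381) - 8835) = 1/((((-5 - 7*7*3) + 4*57) + 1187)*(-1365 + 381) - 8835) = 1/((((-5 - 147) + 228) + 1187)*(-984) - 8835) = 1/(((-152 + 228) + 1187)*(-984) - 8835) = 1/((76 + 1187)*(-984) - 8835) = 1/(1263*(-984) - 8835) = 1/(-1242792 - 8835) = 1/(-1251627) = -1/1251627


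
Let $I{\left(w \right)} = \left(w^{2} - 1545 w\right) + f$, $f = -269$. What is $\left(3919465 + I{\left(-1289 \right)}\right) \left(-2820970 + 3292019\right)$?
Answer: $3566887600878$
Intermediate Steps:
$I{\left(w \right)} = -269 + w^{2} - 1545 w$ ($I{\left(w \right)} = \left(w^{2} - 1545 w\right) - 269 = -269 + w^{2} - 1545 w$)
$\left(3919465 + I{\left(-1289 \right)}\right) \left(-2820970 + 3292019\right) = \left(3919465 - \left(-1991236 - 1661521\right)\right) \left(-2820970 + 3292019\right) = \left(3919465 + \left(-269 + 1661521 + 1991505\right)\right) 471049 = \left(3919465 + 3652757\right) 471049 = 7572222 \cdot 471049 = 3566887600878$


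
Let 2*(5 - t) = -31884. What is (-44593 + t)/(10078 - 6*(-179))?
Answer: -14323/5576 ≈ -2.5687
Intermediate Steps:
t = 15947 (t = 5 - ½*(-31884) = 5 + 15942 = 15947)
(-44593 + t)/(10078 - 6*(-179)) = (-44593 + 15947)/(10078 - 6*(-179)) = -28646/(10078 + 1074) = -28646/11152 = -28646*1/11152 = -14323/5576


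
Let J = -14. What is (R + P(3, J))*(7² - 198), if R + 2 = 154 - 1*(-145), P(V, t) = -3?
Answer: -43806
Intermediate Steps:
R = 297 (R = -2 + (154 - 1*(-145)) = -2 + (154 + 145) = -2 + 299 = 297)
(R + P(3, J))*(7² - 198) = (297 - 3)*(7² - 198) = 294*(49 - 198) = 294*(-149) = -43806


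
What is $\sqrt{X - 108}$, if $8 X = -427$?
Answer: $\frac{i \sqrt{2582}}{4} \approx 12.703 i$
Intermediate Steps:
$X = - \frac{427}{8}$ ($X = \frac{1}{8} \left(-427\right) = - \frac{427}{8} \approx -53.375$)
$\sqrt{X - 108} = \sqrt{- \frac{427}{8} - 108} = \sqrt{- \frac{1291}{8}} = \frac{i \sqrt{2582}}{4}$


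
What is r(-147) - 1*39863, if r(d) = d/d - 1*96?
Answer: -39958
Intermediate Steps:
r(d) = -95 (r(d) = 1 - 96 = -95)
r(-147) - 1*39863 = -95 - 1*39863 = -95 - 39863 = -39958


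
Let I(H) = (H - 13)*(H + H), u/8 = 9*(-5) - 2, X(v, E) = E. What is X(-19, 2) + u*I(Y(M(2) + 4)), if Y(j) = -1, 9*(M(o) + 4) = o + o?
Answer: -10526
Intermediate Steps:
M(o) = -4 + 2*o/9 (M(o) = -4 + (o + o)/9 = -4 + (2*o)/9 = -4 + 2*o/9)
u = -376 (u = 8*(9*(-5) - 2) = 8*(-45 - 2) = 8*(-47) = -376)
I(H) = 2*H*(-13 + H) (I(H) = (-13 + H)*(2*H) = 2*H*(-13 + H))
X(-19, 2) + u*I(Y(M(2) + 4)) = 2 - 752*(-1)*(-13 - 1) = 2 - 752*(-1)*(-14) = 2 - 376*28 = 2 - 10528 = -10526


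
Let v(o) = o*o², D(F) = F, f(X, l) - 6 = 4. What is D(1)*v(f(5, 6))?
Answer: 1000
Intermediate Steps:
f(X, l) = 10 (f(X, l) = 6 + 4 = 10)
v(o) = o³
D(1)*v(f(5, 6)) = 1*10³ = 1*1000 = 1000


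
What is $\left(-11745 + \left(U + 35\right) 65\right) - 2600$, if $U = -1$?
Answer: $-12135$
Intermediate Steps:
$\left(-11745 + \left(U + 35\right) 65\right) - 2600 = \left(-11745 + \left(-1 + 35\right) 65\right) - 2600 = \left(-11745 + 34 \cdot 65\right) - 2600 = \left(-11745 + 2210\right) - 2600 = -9535 - 2600 = -12135$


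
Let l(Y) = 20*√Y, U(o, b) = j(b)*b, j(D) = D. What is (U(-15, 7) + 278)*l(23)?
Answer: 6540*√23 ≈ 31365.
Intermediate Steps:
U(o, b) = b² (U(o, b) = b*b = b²)
(U(-15, 7) + 278)*l(23) = (7² + 278)*(20*√23) = (49 + 278)*(20*√23) = 327*(20*√23) = 6540*√23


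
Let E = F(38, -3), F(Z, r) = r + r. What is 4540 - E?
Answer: 4546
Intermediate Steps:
F(Z, r) = 2*r
E = -6 (E = 2*(-3) = -6)
4540 - E = 4540 - 1*(-6) = 4540 + 6 = 4546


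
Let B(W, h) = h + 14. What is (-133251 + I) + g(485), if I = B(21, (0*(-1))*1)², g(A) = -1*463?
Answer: -133518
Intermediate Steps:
g(A) = -463
B(W, h) = 14 + h
I = 196 (I = (14 + (0*(-1))*1)² = (14 + 0*1)² = (14 + 0)² = 14² = 196)
(-133251 + I) + g(485) = (-133251 + 196) - 463 = -133055 - 463 = -133518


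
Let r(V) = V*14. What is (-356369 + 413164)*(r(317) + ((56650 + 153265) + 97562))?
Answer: 17715212425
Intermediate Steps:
r(V) = 14*V
(-356369 + 413164)*(r(317) + ((56650 + 153265) + 97562)) = (-356369 + 413164)*(14*317 + ((56650 + 153265) + 97562)) = 56795*(4438 + (209915 + 97562)) = 56795*(4438 + 307477) = 56795*311915 = 17715212425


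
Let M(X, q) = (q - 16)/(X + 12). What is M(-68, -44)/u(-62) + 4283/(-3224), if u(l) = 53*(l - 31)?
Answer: -1589253/1196104 ≈ -1.3287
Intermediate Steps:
M(X, q) = (-16 + q)/(12 + X)
u(l) = -1643 + 53*l (u(l) = 53*(-31 + l) = -1643 + 53*l)
M(-68, -44)/u(-62) + 4283/(-3224) = ((-16 - 44)/(12 - 68))/(-1643 + 53*(-62)) + 4283/(-3224) = (-60/(-56))/(-1643 - 3286) + 4283*(-1/3224) = -1/56*(-60)/(-4929) - 4283/3224 = (15/14)*(-1/4929) - 4283/3224 = -5/23002 - 4283/3224 = -1589253/1196104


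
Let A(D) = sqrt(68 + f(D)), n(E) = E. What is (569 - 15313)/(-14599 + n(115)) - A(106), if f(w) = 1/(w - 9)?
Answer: 3686/3621 - 3*sqrt(71101)/97 ≈ -7.2289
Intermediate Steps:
f(w) = 1/(-9 + w)
A(D) = sqrt(68 + 1/(-9 + D))
(569 - 15313)/(-14599 + n(115)) - A(106) = (569 - 15313)/(-14599 + 115) - sqrt((-611 + 68*106)/(-9 + 106)) = -14744/(-14484) - sqrt((-611 + 7208)/97) = -14744*(-1/14484) - sqrt((1/97)*6597) = 3686/3621 - sqrt(6597/97) = 3686/3621 - 3*sqrt(71101)/97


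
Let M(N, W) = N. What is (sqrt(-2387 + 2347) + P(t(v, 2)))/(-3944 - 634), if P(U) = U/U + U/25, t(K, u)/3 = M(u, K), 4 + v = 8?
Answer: -31/114450 - I*sqrt(10)/2289 ≈ -0.00027086 - 0.0013815*I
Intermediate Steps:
v = 4 (v = -4 + 8 = 4)
t(K, u) = 3*u
P(U) = 1 + U/25 (P(U) = 1 + U*(1/25) = 1 + U/25)
(sqrt(-2387 + 2347) + P(t(v, 2)))/(-3944 - 634) = (sqrt(-2387 + 2347) + (1 + (3*2)/25))/(-3944 - 634) = (sqrt(-40) + (1 + (1/25)*6))/(-4578) = (2*I*sqrt(10) + (1 + 6/25))*(-1/4578) = (2*I*sqrt(10) + 31/25)*(-1/4578) = (31/25 + 2*I*sqrt(10))*(-1/4578) = -31/114450 - I*sqrt(10)/2289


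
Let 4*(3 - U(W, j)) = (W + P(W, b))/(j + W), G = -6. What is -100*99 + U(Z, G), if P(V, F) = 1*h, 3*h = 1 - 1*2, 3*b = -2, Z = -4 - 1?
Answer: -326605/33 ≈ -9897.1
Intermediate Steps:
Z = -5
b = -2/3 (b = (1/3)*(-2) = -2/3 ≈ -0.66667)
h = -1/3 (h = (1 - 1*2)/3 = (1 - 2)/3 = (1/3)*(-1) = -1/3 ≈ -0.33333)
P(V, F) = -1/3 (P(V, F) = 1*(-1/3) = -1/3)
U(W, j) = 3 - (-1/3 + W)/(4*(W + j)) (U(W, j) = 3 - (W - 1/3)/(4*(j + W)) = 3 - (-1/3 + W)/(4*(W + j)))
-100*99 + U(Z, G) = -100*99 + (1 + 33*(-5) + 36*(-6))/(12*(-5 - 6)) = -9900 + (1/12)*(1 - 165 - 216)/(-11) = -9900 + (1/12)*(-1/11)*(-380) = -9900 + 95/33 = -326605/33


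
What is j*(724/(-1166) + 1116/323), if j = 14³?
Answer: 1464478288/188309 ≈ 7777.0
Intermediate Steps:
j = 2744
j*(724/(-1166) + 1116/323) = 2744*(724/(-1166) + 1116/323) = 2744*(724*(-1/1166) + 1116*(1/323)) = 2744*(-362/583 + 1116/323) = 2744*(533702/188309) = 1464478288/188309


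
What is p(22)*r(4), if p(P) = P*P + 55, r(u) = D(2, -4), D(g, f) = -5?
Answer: -2695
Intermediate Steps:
r(u) = -5
p(P) = 55 + P² (p(P) = P² + 55 = 55 + P²)
p(22)*r(4) = (55 + 22²)*(-5) = (55 + 484)*(-5) = 539*(-5) = -2695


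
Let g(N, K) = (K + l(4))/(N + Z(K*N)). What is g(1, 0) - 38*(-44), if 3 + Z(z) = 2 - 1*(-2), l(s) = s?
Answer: 1674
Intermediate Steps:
Z(z) = 1 (Z(z) = -3 + (2 - 1*(-2)) = -3 + (2 + 2) = -3 + 4 = 1)
g(N, K) = (4 + K)/(1 + N) (g(N, K) = (K + 4)/(N + 1) = (4 + K)/(1 + N))
g(1, 0) - 38*(-44) = (4 + 0)/(1 + 1) - 38*(-44) = 4/2 + 1672 = (½)*4 + 1672 = 2 + 1672 = 1674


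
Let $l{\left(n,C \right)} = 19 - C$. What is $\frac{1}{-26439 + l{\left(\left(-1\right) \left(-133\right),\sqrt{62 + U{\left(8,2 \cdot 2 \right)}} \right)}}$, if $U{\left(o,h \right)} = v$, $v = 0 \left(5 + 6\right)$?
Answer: $- \frac{13210}{349008169} + \frac{\sqrt{62}}{698016338} \approx -3.7839 \cdot 10^{-5}$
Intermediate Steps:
$v = 0$ ($v = 0 \cdot 11 = 0$)
$U{\left(o,h \right)} = 0$
$\frac{1}{-26439 + l{\left(\left(-1\right) \left(-133\right),\sqrt{62 + U{\left(8,2 \cdot 2 \right)}} \right)}} = \frac{1}{-26439 + \left(19 - \sqrt{62 + 0}\right)} = \frac{1}{-26439 + \left(19 - \sqrt{62}\right)} = \frac{1}{-26420 - \sqrt{62}}$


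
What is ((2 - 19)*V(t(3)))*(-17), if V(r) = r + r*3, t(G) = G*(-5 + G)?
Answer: -6936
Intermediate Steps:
V(r) = 4*r (V(r) = r + 3*r = 4*r)
((2 - 19)*V(t(3)))*(-17) = ((2 - 19)*(4*(3*(-5 + 3))))*(-17) = -68*3*(-2)*(-17) = -68*(-6)*(-17) = -17*(-24)*(-17) = 408*(-17) = -6936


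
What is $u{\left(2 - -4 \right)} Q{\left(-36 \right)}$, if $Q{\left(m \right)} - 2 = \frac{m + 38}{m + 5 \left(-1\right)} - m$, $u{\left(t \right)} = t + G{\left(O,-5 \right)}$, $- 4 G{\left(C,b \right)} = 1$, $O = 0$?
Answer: $\frac{8947}{41} \approx 218.22$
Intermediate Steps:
$G{\left(C,b \right)} = - \frac{1}{4}$ ($G{\left(C,b \right)} = \left(- \frac{1}{4}\right) 1 = - \frac{1}{4}$)
$u{\left(t \right)} = - \frac{1}{4} + t$ ($u{\left(t \right)} = t - \frac{1}{4} = - \frac{1}{4} + t$)
$Q{\left(m \right)} = 2 - m + \frac{38 + m}{-5 + m}$ ($Q{\left(m \right)} = 2 - \left(m - \frac{m + 38}{m + 5 \left(-1\right)}\right) = 2 - \left(m - \frac{38 + m}{m - 5}\right) = 2 - \left(m - \frac{38 + m}{-5 + m}\right) = 2 - m + \frac{38 + m}{-5 + m}$)
$u{\left(2 - -4 \right)} Q{\left(-36 \right)} = \left(- \frac{1}{4} + \left(2 - -4\right)\right) \frac{28 - \left(-36\right)^{2} + 8 \left(-36\right)}{-5 - 36} = \left(- \frac{1}{4} + \left(2 + 4\right)\right) \frac{28 - 1296 - 288}{-41} = \left(- \frac{1}{4} + 6\right) \left(- \frac{28 - 1296 - 288}{41}\right) = \frac{23 \left(\left(- \frac{1}{41}\right) \left(-1556\right)\right)}{4} = \frac{23}{4} \cdot \frac{1556}{41} = \frac{8947}{41}$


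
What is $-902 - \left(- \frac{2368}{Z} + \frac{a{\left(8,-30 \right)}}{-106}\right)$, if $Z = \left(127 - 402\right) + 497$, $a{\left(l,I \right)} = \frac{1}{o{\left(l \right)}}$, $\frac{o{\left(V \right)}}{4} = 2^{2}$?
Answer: $- \frac{4535101}{5088} \approx -891.33$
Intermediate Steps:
$o{\left(V \right)} = 16$ ($o{\left(V \right)} = 4 \cdot 2^{2} = 4 \cdot 4 = 16$)
$a{\left(l,I \right)} = \frac{1}{16}$
$Z = 222$ ($Z = -275 + 497 = 222$)
$-902 - \left(- \frac{2368}{Z} + \frac{a{\left(8,-30 \right)}}{-106}\right) = -902 - \left(- \frac{2368}{222} + \frac{1}{16 \left(-106\right)}\right) = -902 - \left(\left(-2368\right) \frac{1}{222} + \frac{1}{16} \left(- \frac{1}{106}\right)\right) = -902 - \left(- \frac{32}{3} - \frac{1}{1696}\right) = -902 - - \frac{54275}{5088} = -902 + \frac{54275}{5088} = - \frac{4535101}{5088}$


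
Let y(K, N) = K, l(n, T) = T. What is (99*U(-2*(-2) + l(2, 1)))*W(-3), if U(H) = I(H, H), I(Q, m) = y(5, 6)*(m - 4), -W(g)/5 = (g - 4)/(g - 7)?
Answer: -3465/2 ≈ -1732.5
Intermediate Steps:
W(g) = -5*(-4 + g)/(-7 + g) (W(g) = -5*(g - 4)/(g - 7) = -5*(-4 + g)/(-7 + g))
I(Q, m) = -20 + 5*m (I(Q, m) = 5*(m - 4) = 5*(-4 + m) = -20 + 5*m)
U(H) = -20 + 5*H
(99*U(-2*(-2) + l(2, 1)))*W(-3) = (99*(-20 + 5*(-2*(-2) + 1)))*(5*(4 - 1*(-3))/(-7 - 3)) = (99*(-20 + 5*(4 + 1)))*(5*(4 + 3)/(-10)) = (99*(-20 + 5*5))*(5*(-1/10)*7) = (99*(-20 + 25))*(-7/2) = (99*5)*(-7/2) = 495*(-7/2) = -3465/2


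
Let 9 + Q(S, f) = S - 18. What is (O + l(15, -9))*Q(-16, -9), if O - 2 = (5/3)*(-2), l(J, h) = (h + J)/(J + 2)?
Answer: 2150/51 ≈ 42.157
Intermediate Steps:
Q(S, f) = -27 + S (Q(S, f) = -9 + (S - 18) = -9 + (-18 + S) = -27 + S)
l(J, h) = (J + h)/(2 + J)
O = -4/3 (O = 2 + (5/3)*(-2) = 2 - 10/3 = -4/3 ≈ -1.3333)
(O + l(15, -9))*Q(-16, -9) = (-4/3 + (15 - 9)/(2 + 15))*(-27 - 16) = (-4/3 + 6/17)*(-43) = -50/51*(-43) = 2150/51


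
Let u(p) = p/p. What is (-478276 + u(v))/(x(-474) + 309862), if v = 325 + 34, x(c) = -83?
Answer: -478275/309779 ≈ -1.5439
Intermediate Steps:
v = 359
u(p) = 1
(-478276 + u(v))/(x(-474) + 309862) = (-478276 + 1)/(-83 + 309862) = -478275/309779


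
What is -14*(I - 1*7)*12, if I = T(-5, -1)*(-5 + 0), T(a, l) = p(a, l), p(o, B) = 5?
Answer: 5376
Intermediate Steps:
T(a, l) = 5
I = -25 (I = 5*(-5 + 0) = 5*(-5) = -25)
-14*(I - 1*7)*12 = -14*(-25 - 1*7)*12 = -14*(-25 - 7)*12 = -14*(-32)*12 = 448*12 = 5376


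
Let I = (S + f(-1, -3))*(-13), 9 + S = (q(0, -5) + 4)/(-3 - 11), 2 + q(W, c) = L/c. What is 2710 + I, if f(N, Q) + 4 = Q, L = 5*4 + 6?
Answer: 102026/35 ≈ 2915.0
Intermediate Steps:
L = 26 (L = 20 + 6 = 26)
f(N, Q) = -4 + Q
q(W, c) = -2 + 26/c
S = -307/35 (S = -9 + ((-2 + 26/(-5)) + 4)/(-3 - 11) = -9 + ((-2 + 26*(-⅕)) + 4)/(-14) = -9 + ((-2 - 26/5) + 4)*(-1/14) = -9 + (-36/5 + 4)*(-1/14) = -9 - 16/5*(-1/14) = -9 + 8/35 = -307/35 ≈ -8.7714)
I = 7176/35 (I = (-307/35 + (-4 - 3))*(-13) = (-307/35 - 7)*(-13) = -552/35*(-13) = 7176/35 ≈ 205.03)
2710 + I = 2710 + 7176/35 = 102026/35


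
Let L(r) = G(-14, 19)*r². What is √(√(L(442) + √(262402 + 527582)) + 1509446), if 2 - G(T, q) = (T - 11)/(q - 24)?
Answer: √(1509446 + 2*√3*√(-48841 + √5486)) ≈ 1228.6 + 0.311*I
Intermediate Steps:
G(T, q) = 2 - (-11 + T)/(-24 + q) (G(T, q) = 2 - (T - 11)/(q - 24) = 2 - (-11 + T)/(-24 + q))
L(r) = -3*r² (L(r) = ((-37 - 1*(-14) + 2*19)/(-24 + 19))*r² = ((-37 + 14 + 38)/(-5))*r² = (-⅕*15)*r² = -3*r²)
√(√(L(442) + √(262402 + 527582)) + 1509446) = √(√(-3*442² + √(262402 + 527582)) + 1509446) = √(√(-3*195364 + √789984) + 1509446) = √(√(-586092 + 12*√5486) + 1509446) = √(1509446 + √(-586092 + 12*√5486))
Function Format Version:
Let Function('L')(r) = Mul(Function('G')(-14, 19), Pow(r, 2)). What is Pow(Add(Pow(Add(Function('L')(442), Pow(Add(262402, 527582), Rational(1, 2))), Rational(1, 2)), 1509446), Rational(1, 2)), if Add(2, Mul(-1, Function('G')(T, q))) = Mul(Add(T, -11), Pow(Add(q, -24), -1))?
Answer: Pow(Add(1509446, Mul(2, Pow(3, Rational(1, 2)), Pow(Add(-48841, Pow(5486, Rational(1, 2))), Rational(1, 2)))), Rational(1, 2)) ≈ Add(1228.6, Mul(0.311, I))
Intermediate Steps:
Function('G')(T, q) = Add(2, Mul(-1, Pow(Add(-24, q), -1), Add(-11, T))) (Function('G')(T, q) = Add(2, Mul(-1, Mul(Add(T, -11), Pow(Add(q, -24), -1)))) = Add(2, Mul(-1, Mul(Add(-11, T), Pow(Add(-24, q), -1)))) = Add(2, Mul(-1, Mul(Pow(Add(-24, q), -1), Add(-11, T)))) = Add(2, Mul(-1, Pow(Add(-24, q), -1), Add(-11, T))))
Function('L')(r) = Mul(-3, Pow(r, 2)) (Function('L')(r) = Mul(Mul(Pow(Add(-24, 19), -1), Add(-37, Mul(-1, -14), Mul(2, 19))), Pow(r, 2)) = Mul(Mul(Pow(-5, -1), Add(-37, 14, 38)), Pow(r, 2)) = Mul(Mul(Rational(-1, 5), 15), Pow(r, 2)) = Mul(-3, Pow(r, 2)))
Pow(Add(Pow(Add(Function('L')(442), Pow(Add(262402, 527582), Rational(1, 2))), Rational(1, 2)), 1509446), Rational(1, 2)) = Pow(Add(Pow(Add(Mul(-3, Pow(442, 2)), Pow(Add(262402, 527582), Rational(1, 2))), Rational(1, 2)), 1509446), Rational(1, 2)) = Pow(Add(Pow(Add(Mul(-3, 195364), Pow(789984, Rational(1, 2))), Rational(1, 2)), 1509446), Rational(1, 2)) = Pow(Add(Pow(Add(-586092, Mul(12, Pow(5486, Rational(1, 2)))), Rational(1, 2)), 1509446), Rational(1, 2)) = Pow(Add(1509446, Pow(Add(-586092, Mul(12, Pow(5486, Rational(1, 2)))), Rational(1, 2))), Rational(1, 2))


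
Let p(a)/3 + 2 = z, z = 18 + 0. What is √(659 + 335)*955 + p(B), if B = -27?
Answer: 48 + 955*√994 ≈ 30157.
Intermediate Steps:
z = 18
p(a) = 48 (p(a) = -6 + 3*18 = -6 + 54 = 48)
√(659 + 335)*955 + p(B) = √(659 + 335)*955 + 48 = √994*955 + 48 = 955*√994 + 48 = 48 + 955*√994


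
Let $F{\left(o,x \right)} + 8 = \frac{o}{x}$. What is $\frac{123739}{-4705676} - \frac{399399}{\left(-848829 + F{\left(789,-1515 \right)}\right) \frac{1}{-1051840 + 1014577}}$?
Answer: $- \frac{631554470262666797}{36020516901658} \approx -17533.0$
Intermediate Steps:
$F{\left(o,x \right)} = -8 + \frac{o}{x}$
$\frac{123739}{-4705676} - \frac{399399}{\left(-848829 + F{\left(789,-1515 \right)}\right) \frac{1}{-1051840 + 1014577}} = \frac{123739}{-4705676} - \frac{399399}{\left(-848829 - \left(8 - \frac{789}{-1515}\right)\right) \frac{1}{-1051840 + 1014577}} = 123739 \left(- \frac{1}{4705676}\right) - \frac{399399}{\left(-848829 + \left(-8 + 789 \left(- \frac{1}{1515}\right)\right)\right) \frac{1}{-37263}} = - \frac{123739}{4705676} - \frac{399399}{\left(-848829 - \frac{4303}{505}\right) \left(- \frac{1}{37263}\right)} = - \frac{123739}{4705676} - \frac{399399}{\left(- \frac{428662948}{505}\right) \left(- \frac{1}{37263}\right)} = - \frac{123739}{4705676} - \frac{399399}{\frac{428662948}{18817815}} = - \frac{123739}{4705676} - \frac{1073688070455}{61237564} = - \frac{631554470262666797}{36020516901658}$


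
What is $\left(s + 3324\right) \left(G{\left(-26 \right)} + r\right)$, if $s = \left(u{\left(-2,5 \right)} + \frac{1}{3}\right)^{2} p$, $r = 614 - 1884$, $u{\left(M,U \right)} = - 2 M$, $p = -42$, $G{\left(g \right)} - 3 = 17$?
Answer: $- \frac{9507500}{3} \approx -3.1692 \cdot 10^{6}$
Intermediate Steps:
$G{\left(g \right)} = 20$ ($G{\left(g \right)} = 3 + 17 = 20$)
$r = -1270$
$s = - \frac{2366}{3}$ ($s = \left(\left(-2\right) \left(-2\right) + \frac{1}{3}\right)^{2} \left(-42\right) = \left(4 + \frac{1}{3}\right)^{2} \left(-42\right) = \left(\frac{13}{3}\right)^{2} \left(-42\right) = \frac{169}{9} \left(-42\right) = - \frac{2366}{3} \approx -788.67$)
$\left(s + 3324\right) \left(G{\left(-26 \right)} + r\right) = \left(- \frac{2366}{3} + 3324\right) \left(20 - 1270\right) = \frac{7606}{3} \left(-1250\right) = - \frac{9507500}{3}$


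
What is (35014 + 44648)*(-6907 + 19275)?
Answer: 985259616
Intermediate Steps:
(35014 + 44648)*(-6907 + 19275) = 79662*12368 = 985259616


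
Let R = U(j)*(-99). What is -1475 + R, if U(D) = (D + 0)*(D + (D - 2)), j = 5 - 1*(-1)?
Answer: -7415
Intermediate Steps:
j = 6 (j = 5 + 1 = 6)
U(D) = D*(-2 + 2*D) (U(D) = D*(D + (-2 + D)) = D*(-2 + 2*D))
R = -5940 (R = (2*6*(-1 + 6))*(-99) = (2*6*5)*(-99) = 60*(-99) = -5940)
-1475 + R = -1475 - 5940 = -7415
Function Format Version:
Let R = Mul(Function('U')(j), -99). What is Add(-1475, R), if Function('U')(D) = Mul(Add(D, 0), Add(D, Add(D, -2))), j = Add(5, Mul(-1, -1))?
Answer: -7415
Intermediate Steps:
j = 6 (j = Add(5, 1) = 6)
Function('U')(D) = Mul(D, Add(-2, Mul(2, D))) (Function('U')(D) = Mul(D, Add(D, Add(-2, D))) = Mul(D, Add(-2, Mul(2, D))))
R = -5940 (R = Mul(Mul(2, 6, Add(-1, 6)), -99) = Mul(Mul(2, 6, 5), -99) = Mul(60, -99) = -5940)
Add(-1475, R) = Add(-1475, -5940) = -7415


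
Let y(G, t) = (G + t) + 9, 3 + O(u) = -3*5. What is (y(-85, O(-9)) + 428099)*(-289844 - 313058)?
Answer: -258045070510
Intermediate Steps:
O(u) = -18 (O(u) = -3 - 3*5 = -3 - 15 = -18)
y(G, t) = 9 + G + t
(y(-85, O(-9)) + 428099)*(-289844 - 313058) = ((9 - 85 - 18) + 428099)*(-289844 - 313058) = (-94 + 428099)*(-602902) = 428005*(-602902) = -258045070510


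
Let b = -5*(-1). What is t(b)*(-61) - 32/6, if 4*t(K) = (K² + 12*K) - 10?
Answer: -13789/12 ≈ -1149.1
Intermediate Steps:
b = 5
t(K) = -5/2 + 3*K + K²/4 (t(K) = ((K² + 12*K) - 10)/4 = (-10 + K² + 12*K)/4 = -5/2 + 3*K + K²/4)
t(b)*(-61) - 32/6 = (-5/2 + 3*5 + (¼)*5²)*(-61) - 32/6 = (-5/2 + 15 + (¼)*25)*(-61) - 32/6 = (-5/2 + 15 + 25/4)*(-61) - 32*⅙ = (75/4)*(-61) - 16/3 = -4575/4 - 16/3 = -13789/12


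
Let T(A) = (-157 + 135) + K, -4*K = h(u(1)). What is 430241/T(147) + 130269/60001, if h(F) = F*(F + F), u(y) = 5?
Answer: -51620791921/4140069 ≈ -12469.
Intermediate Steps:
h(F) = 2*F**2 (h(F) = F*(2*F) = 2*F**2)
K = -25/2 (K = -5**2/2 = -25/2 ≈ -12.500)
T(A) = -69/2 (T(A) = (-157 + 135) - 25/2 = -22 - 25/2 = -69/2)
430241/T(147) + 130269/60001 = 430241/(-69/2) + 130269/60001 = 430241*(-2/69) + 130269*(1/60001) = -860482/69 + 130269/60001 = -51620791921/4140069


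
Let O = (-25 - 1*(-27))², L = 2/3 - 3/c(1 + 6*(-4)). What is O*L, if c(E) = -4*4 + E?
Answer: 116/39 ≈ 2.9744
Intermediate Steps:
c(E) = -16 + E
L = 29/39 (L = 2/3 - 3/(-16 + (1 + 6*(-4))) = 2*(⅓) - 3/(-16 + (1 - 24)) = ⅔ - 3/(-16 - 23) = ⅔ - 3/(-39) = ⅔ - 3*(-1/39) = ⅔ + 1/13 = 29/39 ≈ 0.74359)
O = 4 (O = (-25 + 27)² = 2² = 4)
O*L = 4*(29/39) = 116/39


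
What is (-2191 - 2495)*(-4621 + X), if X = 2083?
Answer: 11893068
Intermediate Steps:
(-2191 - 2495)*(-4621 + X) = (-2191 - 2495)*(-4621 + 2083) = -4686*(-2538) = 11893068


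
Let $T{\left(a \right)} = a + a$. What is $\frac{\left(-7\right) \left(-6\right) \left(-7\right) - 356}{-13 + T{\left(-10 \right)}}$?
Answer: $\frac{650}{33} \approx 19.697$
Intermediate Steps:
$T{\left(a \right)} = 2 a$
$\frac{\left(-7\right) \left(-6\right) \left(-7\right) - 356}{-13 + T{\left(-10 \right)}} = \frac{\left(-7\right) \left(-6\right) \left(-7\right) - 356}{-13 + 2 \left(-10\right)} = \frac{42 \left(-7\right) - 356}{-13 - 20} = \frac{-294 - 356}{-33} = \left(-650\right) \left(- \frac{1}{33}\right) = \frac{650}{33}$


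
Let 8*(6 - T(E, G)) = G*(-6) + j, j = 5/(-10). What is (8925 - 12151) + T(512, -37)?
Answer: -51963/16 ≈ -3247.7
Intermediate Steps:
j = -1/2 (j = 5*(-1/10) = -1/2 ≈ -0.50000)
T(E, G) = 97/16 + 3*G/4 (T(E, G) = 6 - (G*(-6) - 1/2)/8 = 6 - (-6*G - 1/2)/8 = 6 - (-1/2 - 6*G)/8 = 6 + (1/16 + 3*G/4) = 97/16 + 3*G/4)
(8925 - 12151) + T(512, -37) = (8925 - 12151) + (97/16 + (3/4)*(-37)) = -3226 + (97/16 - 111/4) = -3226 - 347/16 = -51963/16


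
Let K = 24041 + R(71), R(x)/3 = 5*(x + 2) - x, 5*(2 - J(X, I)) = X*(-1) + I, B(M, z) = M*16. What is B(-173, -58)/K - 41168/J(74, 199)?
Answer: 1025966400/573229 ≈ 1789.8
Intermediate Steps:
B(M, z) = 16*M
J(X, I) = 2 - I/5 + X/5 (J(X, I) = 2 - (X*(-1) + I)/5 = 2 - (-X + I)/5 = 2 - (I - X)/5 = 2 + (-I/5 + X/5) = 2 - I/5 + X/5)
R(x) = 30 + 12*x (R(x) = 3*(5*(x + 2) - x) = 3*(5*(2 + x) - x) = 3*((10 + 5*x) - x) = 3*(10 + 4*x) = 30 + 12*x)
K = 24923 (K = 24041 + (30 + 12*71) = 24041 + (30 + 852) = 24041 + 882 = 24923)
B(-173, -58)/K - 41168/J(74, 199) = (16*(-173))/24923 - 41168/(2 - ⅕*199 + (⅕)*74) = -2768*1/24923 - 41168/(2 - 199/5 + 74/5) = -2768/24923 - 41168/(-23) = -2768/24923 - 41168*(-1/23) = -2768/24923 + 41168/23 = 1025966400/573229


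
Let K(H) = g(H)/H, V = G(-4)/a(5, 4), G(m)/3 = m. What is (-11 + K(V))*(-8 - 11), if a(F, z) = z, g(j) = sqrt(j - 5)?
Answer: 209 + 38*I*sqrt(2)/3 ≈ 209.0 + 17.913*I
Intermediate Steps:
g(j) = sqrt(-5 + j)
G(m) = 3*m
V = -3 (V = (3*(-4))/4 = -12*1/4 = -3)
K(H) = sqrt(-5 + H)/H
(-11 + K(V))*(-8 - 11) = (-11 + sqrt(-5 - 3)/(-3))*(-8 - 11) = (-11 - 2*I*sqrt(2)/3)*(-19) = 209 + 38*I*sqrt(2)/3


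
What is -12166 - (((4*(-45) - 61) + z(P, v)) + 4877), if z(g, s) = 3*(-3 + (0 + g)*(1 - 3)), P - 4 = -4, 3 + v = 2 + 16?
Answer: -16793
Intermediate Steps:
v = 15 (v = -3 + (2 + 16) = -3 + 18 = 15)
P = 0 (P = 4 - 4 = 0)
z(g, s) = -9 - 6*g (z(g, s) = 3*(-3 + g*(-2)) = 3*(-3 - 2*g) = -9 - 6*g)
-12166 - (((4*(-45) - 61) + z(P, v)) + 4877) = -12166 - (((4*(-45) - 61) + (-9 - 6*0)) + 4877) = -12166 - (((-180 - 61) + (-9 + 0)) + 4877) = -12166 - ((-241 - 9) + 4877) = -12166 - (-250 + 4877) = -12166 - 1*4627 = -12166 - 4627 = -16793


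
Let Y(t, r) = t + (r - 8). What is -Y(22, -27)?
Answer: 13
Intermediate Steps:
Y(t, r) = -8 + r + t (Y(t, r) = t + (-8 + r) = -8 + r + t)
-Y(22, -27) = -(-8 - 27 + 22) = -1*(-13) = 13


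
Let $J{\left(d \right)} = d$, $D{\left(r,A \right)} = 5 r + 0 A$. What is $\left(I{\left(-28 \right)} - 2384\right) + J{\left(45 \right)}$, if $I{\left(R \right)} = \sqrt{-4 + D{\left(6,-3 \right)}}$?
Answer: $-2339 + \sqrt{26} \approx -2333.9$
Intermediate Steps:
$D{\left(r,A \right)} = 5 r$ ($D{\left(r,A \right)} = 5 r + 0 = 5 r$)
$I{\left(R \right)} = \sqrt{26}$ ($I{\left(R \right)} = \sqrt{-4 + 5 \cdot 6} = \sqrt{-4 + 30} = \sqrt{26}$)
$\left(I{\left(-28 \right)} - 2384\right) + J{\left(45 \right)} = \left(\sqrt{26} - 2384\right) + 45 = \left(-2384 + \sqrt{26}\right) + 45 = -2339 + \sqrt{26}$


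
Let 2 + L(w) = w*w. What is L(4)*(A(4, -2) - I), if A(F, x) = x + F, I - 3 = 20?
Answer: -294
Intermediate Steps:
I = 23 (I = 3 + 20 = 23)
A(F, x) = F + x
L(w) = -2 + w² (L(w) = -2 + w*w = -2 + w²)
L(4)*(A(4, -2) - I) = (-2 + 4²)*((4 - 2) - 1*23) = (-2 + 16)*(2 - 23) = 14*(-21) = -294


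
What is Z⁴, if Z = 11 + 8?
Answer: 130321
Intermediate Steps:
Z = 19
Z⁴ = 19⁴ = 130321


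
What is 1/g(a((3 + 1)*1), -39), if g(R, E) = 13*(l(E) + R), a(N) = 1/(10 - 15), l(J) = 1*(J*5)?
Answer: -5/12688 ≈ -0.00039407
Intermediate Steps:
l(J) = 5*J (l(J) = 1*(5*J) = 5*J)
a(N) = -1/5 (a(N) = 1/(-5) = -1/5)
g(R, E) = 13*R + 65*E (g(R, E) = 13*(5*E + R) = 13*(R + 5*E) = 13*R + 65*E)
1/g(a((3 + 1)*1), -39) = 1/(13*(-1/5) + 65*(-39)) = 1/(-13/5 - 2535) = 1/(-12688/5) = -5/12688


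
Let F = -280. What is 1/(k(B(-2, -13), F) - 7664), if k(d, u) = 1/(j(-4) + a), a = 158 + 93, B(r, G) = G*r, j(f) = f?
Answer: -247/1893007 ≈ -0.00013048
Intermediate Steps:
a = 251
k(d, u) = 1/247 (k(d, u) = 1/(-4 + 251) = 1/247)
1/(k(B(-2, -13), F) - 7664) = 1/(1/247 - 7664) = 1/(-1893007/247) = -247/1893007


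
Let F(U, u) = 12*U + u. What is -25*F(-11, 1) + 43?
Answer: 3318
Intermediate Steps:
F(U, u) = u + 12*U
-25*F(-11, 1) + 43 = -25*(1 + 12*(-11)) + 43 = -25*(1 - 132) + 43 = -25*(-131) + 43 = 3275 + 43 = 3318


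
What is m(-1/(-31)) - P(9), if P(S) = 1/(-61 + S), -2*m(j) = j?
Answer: 5/1612 ≈ 0.0031017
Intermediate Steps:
m(j) = -j/2
m(-1/(-31)) - P(9) = -(-1)/(2*(-31)) - 1/(-61 + 9) = -(-1)*(-1)/(2*31) - 1/(-52) = -½*1/31 - 1*(-1/52) = -1/62 + 1/52 = 5/1612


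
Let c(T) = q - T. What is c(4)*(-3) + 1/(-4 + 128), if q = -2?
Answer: 2233/124 ≈ 18.008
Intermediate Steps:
c(T) = -2 - T
c(4)*(-3) + 1/(-4 + 128) = (-2 - 1*4)*(-3) + 1/(-4 + 128) = (-2 - 4)*(-3) + 1/124 = -6*(-3) + 1/124 = 18 + 1/124 = 2233/124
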